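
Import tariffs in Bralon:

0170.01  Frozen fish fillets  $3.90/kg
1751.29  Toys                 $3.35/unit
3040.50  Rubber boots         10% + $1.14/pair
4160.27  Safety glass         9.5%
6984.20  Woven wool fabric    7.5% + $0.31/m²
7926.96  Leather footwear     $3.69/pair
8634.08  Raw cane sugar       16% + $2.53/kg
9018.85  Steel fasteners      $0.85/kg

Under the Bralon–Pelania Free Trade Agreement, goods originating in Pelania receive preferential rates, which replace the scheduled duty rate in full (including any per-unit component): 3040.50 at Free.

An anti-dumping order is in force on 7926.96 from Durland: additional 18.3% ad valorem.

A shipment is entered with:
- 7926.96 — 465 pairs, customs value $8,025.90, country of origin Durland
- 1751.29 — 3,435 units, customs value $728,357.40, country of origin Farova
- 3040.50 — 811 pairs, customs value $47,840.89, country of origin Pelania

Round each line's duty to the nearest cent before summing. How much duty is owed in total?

Line 1 (7926.96, Durland, 465 pairs, $8,025.90):
Base rate for 7926.96 is $3.69/pair.
Additional duty on 7926.96 from Durland: +18.3% ad valorem. Applied ad valorem rate = 18.3%.
Duty = $8,025.90 × 18.3% + 465 × $3.69 = $3,184.59.
Line 2 (1751.29, Farova, 3,435 units, $728,357.40):
Base rate for 1751.29 is $3.35/unit.
Duty = 3,435 × $3.35 = $11,507.25.
Line 3 (3040.50, Pelania, 811 pairs, $47,840.89):
Base rate for 3040.50 is 10% + $1.14/pair.
Origin Pelania qualifies under the Bralon–Pelania agreement and 3040.50 is covered: preferential rate Free applies instead.
Duty = $47,840.89 × 0% = $0.00.
Total = $3,184.59 + $11,507.25 + $0.00 = $14,691.84.

$14,691.84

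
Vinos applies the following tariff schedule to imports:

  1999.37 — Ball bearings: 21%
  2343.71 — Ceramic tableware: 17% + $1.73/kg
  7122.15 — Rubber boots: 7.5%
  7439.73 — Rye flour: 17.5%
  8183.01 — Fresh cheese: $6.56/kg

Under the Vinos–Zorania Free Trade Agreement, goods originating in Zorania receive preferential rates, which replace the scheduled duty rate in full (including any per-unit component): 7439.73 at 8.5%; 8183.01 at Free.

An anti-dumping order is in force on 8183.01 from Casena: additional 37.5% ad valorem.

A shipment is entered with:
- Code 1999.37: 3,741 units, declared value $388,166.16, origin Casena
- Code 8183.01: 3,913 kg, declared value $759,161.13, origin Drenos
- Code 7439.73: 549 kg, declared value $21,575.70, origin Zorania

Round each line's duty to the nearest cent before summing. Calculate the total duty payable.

$109,018.10

Line 1 (1999.37, Casena, 3,741 units, $388,166.16):
Base rate for 1999.37 is 21%.
Duty = $388,166.16 × 21% = $81,514.89.
Line 2 (8183.01, Drenos, 3,913 kg, $759,161.13):
Base rate for 8183.01 is $6.56/kg.
8183.01 has an FTA preferential rate, but origin Drenos is not Zorania; base rate stands.
The additional-duty order on 8183.01 targets Casena, not Drenos; it does not apply.
Duty = 3,913 × $6.56 = $25,669.28.
Line 3 (7439.73, Zorania, 549 kg, $21,575.70):
Base rate for 7439.73 is 17.5%.
Origin Zorania qualifies under the Vinos–Zorania agreement and 7439.73 is covered: preferential rate 8.5% applies instead.
Duty = $21,575.70 × 8.5% = $1,833.93.
Total = $81,514.89 + $25,669.28 + $1,833.93 = $109,018.10.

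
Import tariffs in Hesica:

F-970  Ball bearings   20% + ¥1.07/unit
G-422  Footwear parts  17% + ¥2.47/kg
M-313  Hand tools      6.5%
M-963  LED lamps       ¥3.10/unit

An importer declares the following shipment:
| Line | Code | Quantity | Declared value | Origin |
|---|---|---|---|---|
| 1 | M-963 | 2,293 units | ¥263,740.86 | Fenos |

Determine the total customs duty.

Line 1 (M-963, Fenos, 2,293 units, ¥263,740.86):
Base rate for M-963 is ¥3.10/unit.
Duty = 2,293 × ¥3.10 = ¥7,108.30.

¥7,108.30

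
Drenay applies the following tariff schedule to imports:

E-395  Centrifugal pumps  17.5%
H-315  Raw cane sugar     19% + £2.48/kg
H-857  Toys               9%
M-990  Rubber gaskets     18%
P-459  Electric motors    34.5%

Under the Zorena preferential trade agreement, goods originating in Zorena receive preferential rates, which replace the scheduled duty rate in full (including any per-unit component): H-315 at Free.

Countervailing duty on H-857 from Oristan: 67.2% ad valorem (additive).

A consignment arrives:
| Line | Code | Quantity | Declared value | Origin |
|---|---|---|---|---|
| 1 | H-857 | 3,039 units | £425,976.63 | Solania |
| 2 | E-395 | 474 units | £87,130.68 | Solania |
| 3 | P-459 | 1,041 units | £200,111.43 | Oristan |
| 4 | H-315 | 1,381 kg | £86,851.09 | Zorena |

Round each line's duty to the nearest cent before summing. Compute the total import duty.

£122,624.21

Line 1 (H-857, Solania, 3,039 units, £425,976.63):
Base rate for H-857 is 9%.
The additional-duty order on H-857 targets Oristan, not Solania; it does not apply.
Duty = £425,976.63 × 9% = £38,337.90.
Line 2 (E-395, Solania, 474 units, £87,130.68):
Base rate for E-395 is 17.5%.
Duty = £87,130.68 × 17.5% = £15,247.87.
Line 3 (P-459, Oristan, 1,041 units, £200,111.43):
Base rate for P-459 is 34.5%.
Duty = £200,111.43 × 34.5% = £69,038.44.
Line 4 (H-315, Zorena, 1,381 kg, £86,851.09):
Base rate for H-315 is 19% + £2.48/kg.
Origin Zorena qualifies under the Drenay–Zorena agreement and H-315 is covered: preferential rate Free applies instead.
Duty = £86,851.09 × 0% = £0.00.
Total = £38,337.90 + £15,247.87 + £69,038.44 + £0.00 = £122,624.21.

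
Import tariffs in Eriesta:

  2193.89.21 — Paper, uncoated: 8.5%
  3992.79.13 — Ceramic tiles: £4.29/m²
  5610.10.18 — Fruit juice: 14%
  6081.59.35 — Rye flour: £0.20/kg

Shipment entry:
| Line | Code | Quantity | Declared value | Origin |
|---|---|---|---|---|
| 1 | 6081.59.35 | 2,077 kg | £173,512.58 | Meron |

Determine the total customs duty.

Line 1 (6081.59.35, Meron, 2,077 kg, £173,512.58):
Base rate for 6081.59.35 is £0.20/kg.
Duty = 2,077 × £0.20 = £415.40.

£415.40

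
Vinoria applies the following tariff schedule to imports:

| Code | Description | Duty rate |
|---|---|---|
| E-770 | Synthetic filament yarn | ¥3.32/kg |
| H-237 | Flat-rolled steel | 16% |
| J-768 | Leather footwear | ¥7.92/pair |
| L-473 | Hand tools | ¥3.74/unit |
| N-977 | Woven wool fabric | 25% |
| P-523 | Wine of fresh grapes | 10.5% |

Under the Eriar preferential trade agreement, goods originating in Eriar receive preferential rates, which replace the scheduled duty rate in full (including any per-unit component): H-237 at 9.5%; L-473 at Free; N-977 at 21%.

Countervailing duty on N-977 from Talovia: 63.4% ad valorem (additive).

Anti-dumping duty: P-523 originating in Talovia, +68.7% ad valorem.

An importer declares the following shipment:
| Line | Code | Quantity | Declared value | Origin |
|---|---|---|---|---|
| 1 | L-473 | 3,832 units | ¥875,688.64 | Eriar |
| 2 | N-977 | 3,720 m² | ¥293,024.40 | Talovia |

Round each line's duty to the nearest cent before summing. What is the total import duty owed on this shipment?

Line 1 (L-473, Eriar, 3,832 units, ¥875,688.64):
Base rate for L-473 is ¥3.74/unit.
Origin Eriar qualifies under the Vinoria–Eriar agreement and L-473 is covered: preferential rate Free applies instead.
Duty = ¥875,688.64 × 0% = ¥0.00.
Line 2 (N-977, Talovia, 3,720 m², ¥293,024.40):
Base rate for N-977 is 25%.
N-977 has an FTA preferential rate, but origin Talovia is not Eriar; base rate stands.
Additional duty on N-977 from Talovia: +63.4%. Applied ad valorem rate: 25% + 63.4% = 88.4%.
Duty = ¥293,024.40 × 88.4% = ¥259,033.57.
Total = ¥0.00 + ¥259,033.57 = ¥259,033.57.

¥259,033.57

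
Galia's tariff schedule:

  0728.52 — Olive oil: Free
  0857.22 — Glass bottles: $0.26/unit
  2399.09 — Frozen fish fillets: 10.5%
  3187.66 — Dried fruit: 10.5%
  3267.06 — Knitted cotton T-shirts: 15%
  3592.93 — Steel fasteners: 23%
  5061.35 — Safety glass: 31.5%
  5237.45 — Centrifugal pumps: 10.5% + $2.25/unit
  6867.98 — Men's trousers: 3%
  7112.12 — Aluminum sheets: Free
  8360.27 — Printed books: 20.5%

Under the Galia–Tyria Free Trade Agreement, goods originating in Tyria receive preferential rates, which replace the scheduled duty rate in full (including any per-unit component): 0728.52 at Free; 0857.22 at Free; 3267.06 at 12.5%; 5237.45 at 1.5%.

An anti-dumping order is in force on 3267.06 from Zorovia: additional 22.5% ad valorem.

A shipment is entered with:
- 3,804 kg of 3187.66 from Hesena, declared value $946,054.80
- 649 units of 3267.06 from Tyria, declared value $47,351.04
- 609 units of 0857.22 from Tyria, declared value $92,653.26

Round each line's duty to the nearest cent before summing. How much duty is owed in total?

$105,254.63

Line 1 (3187.66, Hesena, 3,804 kg, $946,054.80):
Base rate for 3187.66 is 10.5%.
Duty = $946,054.80 × 10.5% = $99,335.75.
Line 2 (3267.06, Tyria, 649 units, $47,351.04):
Base rate for 3267.06 is 15%.
Origin Tyria qualifies under the Galia–Tyria agreement and 3267.06 is covered: preferential rate 12.5% applies instead.
The additional-duty order on 3267.06 targets Zorovia, not Tyria; it does not apply.
Duty = $47,351.04 × 12.5% = $5,918.88.
Line 3 (0857.22, Tyria, 609 units, $92,653.26):
Base rate for 0857.22 is $0.26/unit.
Origin Tyria qualifies under the Galia–Tyria agreement and 0857.22 is covered: preferential rate Free applies instead.
Duty = $92,653.26 × 0% = $0.00.
Total = $99,335.75 + $5,918.88 + $0.00 = $105,254.63.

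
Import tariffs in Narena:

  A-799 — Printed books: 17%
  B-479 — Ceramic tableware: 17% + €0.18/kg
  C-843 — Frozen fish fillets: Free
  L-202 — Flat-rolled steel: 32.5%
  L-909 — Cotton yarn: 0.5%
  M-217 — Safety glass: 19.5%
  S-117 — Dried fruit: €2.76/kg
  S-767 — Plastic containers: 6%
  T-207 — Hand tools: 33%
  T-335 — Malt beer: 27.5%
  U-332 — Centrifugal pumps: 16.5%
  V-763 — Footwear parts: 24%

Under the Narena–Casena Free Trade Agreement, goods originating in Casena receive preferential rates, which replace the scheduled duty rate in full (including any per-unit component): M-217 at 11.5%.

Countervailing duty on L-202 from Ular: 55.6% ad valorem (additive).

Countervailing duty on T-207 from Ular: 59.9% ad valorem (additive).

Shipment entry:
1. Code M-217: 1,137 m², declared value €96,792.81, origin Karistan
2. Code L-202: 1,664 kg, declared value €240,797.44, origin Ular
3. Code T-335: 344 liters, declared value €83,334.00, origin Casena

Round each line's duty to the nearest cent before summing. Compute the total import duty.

€253,933.99

Line 1 (M-217, Karistan, 1,137 m², €96,792.81):
Base rate for M-217 is 19.5%.
M-217 has an FTA preferential rate, but origin Karistan is not Casena; base rate stands.
Duty = €96,792.81 × 19.5% = €18,874.60.
Line 2 (L-202, Ular, 1,664 kg, €240,797.44):
Base rate for L-202 is 32.5%.
Additional duty on L-202 from Ular: +55.6%. Applied ad valorem rate: 32.5% + 55.6% = 88.1%.
Duty = €240,797.44 × 88.1% = €212,142.54.
Line 3 (T-335, Casena, 344 liters, €83,334.00):
Base rate for T-335 is 27.5%.
Origin Casena is the FTA partner but T-335 is not on the preference list; base rate stands.
Duty = €83,334.00 × 27.5% = €22,916.85.
Total = €18,874.60 + €212,142.54 + €22,916.85 = €253,933.99.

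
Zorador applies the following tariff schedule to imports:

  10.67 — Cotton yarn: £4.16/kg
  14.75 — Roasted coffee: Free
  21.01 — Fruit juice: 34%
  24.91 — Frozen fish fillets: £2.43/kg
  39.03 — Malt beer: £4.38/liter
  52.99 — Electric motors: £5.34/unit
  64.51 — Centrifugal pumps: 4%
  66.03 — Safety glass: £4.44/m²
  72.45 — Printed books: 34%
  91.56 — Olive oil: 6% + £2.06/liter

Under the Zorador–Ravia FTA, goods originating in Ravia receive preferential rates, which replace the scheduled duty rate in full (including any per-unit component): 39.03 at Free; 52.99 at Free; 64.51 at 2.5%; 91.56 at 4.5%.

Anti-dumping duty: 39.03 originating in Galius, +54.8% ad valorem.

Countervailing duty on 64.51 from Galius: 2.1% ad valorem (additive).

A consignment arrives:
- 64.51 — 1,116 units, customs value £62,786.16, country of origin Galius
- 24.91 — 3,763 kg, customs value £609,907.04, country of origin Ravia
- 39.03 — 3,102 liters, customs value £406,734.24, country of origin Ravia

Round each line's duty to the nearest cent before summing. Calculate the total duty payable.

Line 1 (64.51, Galius, 1,116 units, £62,786.16):
Base rate for 64.51 is 4%.
64.51 has an FTA preferential rate, but origin Galius is not Ravia; base rate stands.
Additional duty on 64.51 from Galius: +2.1%. Applied ad valorem rate: 4% + 2.1% = 6.1%.
Duty = £62,786.16 × 6.1% = £3,829.96.
Line 2 (24.91, Ravia, 3,763 kg, £609,907.04):
Base rate for 24.91 is £2.43/kg.
Origin Ravia is the FTA partner but 24.91 is not on the preference list; base rate stands.
Duty = 3,763 × £2.43 = £9,144.09.
Line 3 (39.03, Ravia, 3,102 liters, £406,734.24):
Base rate for 39.03 is £4.38/liter.
Origin Ravia qualifies under the Zorador–Ravia agreement and 39.03 is covered: preferential rate Free applies instead.
The additional-duty order on 39.03 targets Galius, not Ravia; it does not apply.
Duty = £406,734.24 × 0% = £0.00.
Total = £3,829.96 + £9,144.09 + £0.00 = £12,974.05.

£12,974.05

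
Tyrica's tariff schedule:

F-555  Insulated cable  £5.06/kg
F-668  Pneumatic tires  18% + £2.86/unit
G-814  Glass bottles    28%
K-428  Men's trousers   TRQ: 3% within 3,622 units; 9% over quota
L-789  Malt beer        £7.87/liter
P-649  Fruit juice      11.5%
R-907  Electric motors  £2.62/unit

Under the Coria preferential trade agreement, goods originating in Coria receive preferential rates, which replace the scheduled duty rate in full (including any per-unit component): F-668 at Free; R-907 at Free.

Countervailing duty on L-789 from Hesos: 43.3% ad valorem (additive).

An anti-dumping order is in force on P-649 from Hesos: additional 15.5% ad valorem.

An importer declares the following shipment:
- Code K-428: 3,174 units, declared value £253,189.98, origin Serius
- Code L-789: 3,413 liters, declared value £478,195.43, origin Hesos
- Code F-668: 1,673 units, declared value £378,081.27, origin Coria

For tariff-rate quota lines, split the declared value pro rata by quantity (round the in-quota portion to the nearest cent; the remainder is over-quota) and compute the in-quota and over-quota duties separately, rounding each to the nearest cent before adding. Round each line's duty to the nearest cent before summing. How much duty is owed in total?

£241,514.63

Line 1 (K-428, Serius, 3,174 units, £253,189.98):
Code K-428 is under a tariff-rate quota (threshold 3,622 units). Quantity 3,174 units is within the quota, so the in-quota rate 3% applies to the full value.
Duty = £253,189.98 × 3% = £7,595.70.
Line 2 (L-789, Hesos, 3,413 liters, £478,195.43):
Base rate for L-789 is £7.87/liter.
Additional duty on L-789 from Hesos: +43.3% ad valorem. Applied ad valorem rate = 43.3%.
Duty = £478,195.43 × 43.3% + 3,413 × £7.87 = £233,918.93.
Line 3 (F-668, Coria, 1,673 units, £378,081.27):
Base rate for F-668 is 18% + £2.86/unit.
Origin Coria qualifies under the Tyrica–Coria agreement and F-668 is covered: preferential rate Free applies instead.
Duty = £378,081.27 × 0% = £0.00.
Total = £7,595.70 + £233,918.93 + £0.00 = £241,514.63.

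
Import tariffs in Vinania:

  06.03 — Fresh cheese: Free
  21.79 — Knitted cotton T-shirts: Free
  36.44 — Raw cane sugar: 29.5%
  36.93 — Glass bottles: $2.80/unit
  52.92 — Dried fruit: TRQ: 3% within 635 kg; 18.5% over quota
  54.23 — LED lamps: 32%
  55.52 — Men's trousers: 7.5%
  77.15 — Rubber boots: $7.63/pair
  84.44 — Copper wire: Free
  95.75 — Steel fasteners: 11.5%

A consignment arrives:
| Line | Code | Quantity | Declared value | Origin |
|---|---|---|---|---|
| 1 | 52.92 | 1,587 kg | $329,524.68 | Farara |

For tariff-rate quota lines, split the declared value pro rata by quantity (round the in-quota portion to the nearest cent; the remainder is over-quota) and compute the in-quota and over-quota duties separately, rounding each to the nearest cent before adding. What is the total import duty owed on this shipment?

$40,525.10

Line 1 (52.92, Farara, 1,587 kg, $329,524.68):
Code 52.92 is under a tariff-rate quota (threshold 635 kg). In-quota: 635 kg at 3%; over-quota: 952 kg at 18.5%.
Pro-rata value split: in-quota = $329,524.68 × 635/1,587 = $131,851.40; over-quota = $329,524.68 − $131,851.40 = $197,673.28.
In-quota duty = $131,851.40 × 3% = $3,955.54. Over-quota duty = $197,673.28 × 18.5% = $36,569.56.
Line duty = $3,955.54 + $36,569.56 = $40,525.10.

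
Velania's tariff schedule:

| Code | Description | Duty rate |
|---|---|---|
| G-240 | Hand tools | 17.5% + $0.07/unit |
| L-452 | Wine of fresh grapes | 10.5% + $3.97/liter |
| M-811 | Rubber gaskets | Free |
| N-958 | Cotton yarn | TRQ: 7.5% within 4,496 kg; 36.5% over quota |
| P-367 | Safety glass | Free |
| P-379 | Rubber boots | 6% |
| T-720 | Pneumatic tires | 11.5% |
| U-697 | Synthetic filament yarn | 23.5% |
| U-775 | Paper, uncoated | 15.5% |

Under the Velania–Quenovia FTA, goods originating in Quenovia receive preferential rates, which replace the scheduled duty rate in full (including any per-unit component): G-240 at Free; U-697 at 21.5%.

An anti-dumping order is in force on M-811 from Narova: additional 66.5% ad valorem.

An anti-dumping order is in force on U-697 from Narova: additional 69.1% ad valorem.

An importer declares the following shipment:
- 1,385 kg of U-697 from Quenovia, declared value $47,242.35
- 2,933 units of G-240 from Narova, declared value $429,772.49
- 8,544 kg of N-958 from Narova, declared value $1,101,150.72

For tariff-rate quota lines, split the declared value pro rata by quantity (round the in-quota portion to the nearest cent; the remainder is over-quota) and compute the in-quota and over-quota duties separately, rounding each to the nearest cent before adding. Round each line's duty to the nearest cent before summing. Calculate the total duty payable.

$319,453.73

Line 1 (U-697, Quenovia, 1,385 kg, $47,242.35):
Base rate for U-697 is 23.5%.
Origin Quenovia qualifies under the Velania–Quenovia agreement and U-697 is covered: preferential rate 21.5% applies instead.
The additional-duty order on U-697 targets Narova, not Quenovia; it does not apply.
Duty = $47,242.35 × 21.5% = $10,157.11.
Line 2 (G-240, Narova, 2,933 units, $429,772.49):
Base rate for G-240 is 17.5% + $0.07/unit.
G-240 has an FTA preferential rate, but origin Narova is not Quenovia; base rate stands.
Duty = $429,772.49 × 17.5% + 2,933 × $0.07 = $75,415.50.
Line 3 (N-958, Narova, 8,544 kg, $1,101,150.72):
Code N-958 is under a tariff-rate quota (threshold 4,496 kg). In-quota: 4,496 kg at 7.5%; over-quota: 4,048 kg at 36.5%.
Pro-rata value split: in-quota = $1,101,150.72 × 4,496/8,544 = $579,444.48; over-quota = $1,101,150.72 − $579,444.48 = $521,706.24.
In-quota duty = $579,444.48 × 7.5% = $43,458.34. Over-quota duty = $521,706.24 × 36.5% = $190,422.78.
Line duty = $43,458.34 + $190,422.78 = $233,881.12.
Total = $10,157.11 + $75,415.50 + $233,881.12 = $319,453.73.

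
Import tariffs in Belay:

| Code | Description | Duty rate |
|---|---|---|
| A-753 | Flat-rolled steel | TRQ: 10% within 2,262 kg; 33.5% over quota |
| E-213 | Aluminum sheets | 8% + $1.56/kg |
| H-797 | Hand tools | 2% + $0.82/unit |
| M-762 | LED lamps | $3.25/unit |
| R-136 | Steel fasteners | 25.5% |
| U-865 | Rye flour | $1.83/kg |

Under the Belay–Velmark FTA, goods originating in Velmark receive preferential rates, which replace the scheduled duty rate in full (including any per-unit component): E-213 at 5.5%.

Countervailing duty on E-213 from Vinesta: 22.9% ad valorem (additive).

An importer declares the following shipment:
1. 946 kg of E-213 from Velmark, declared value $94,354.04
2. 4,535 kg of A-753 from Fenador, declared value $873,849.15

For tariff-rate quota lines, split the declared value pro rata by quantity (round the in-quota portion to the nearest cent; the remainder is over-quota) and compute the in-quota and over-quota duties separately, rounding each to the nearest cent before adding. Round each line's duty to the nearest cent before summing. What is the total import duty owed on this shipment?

$195,500.71

Line 1 (E-213, Velmark, 946 kg, $94,354.04):
Base rate for E-213 is 8% + $1.56/kg.
Origin Velmark qualifies under the Belay–Velmark agreement and E-213 is covered: preferential rate 5.5% applies instead.
The additional-duty order on E-213 targets Vinesta, not Velmark; it does not apply.
Duty = $94,354.04 × 5.5% = $5,189.47.
Line 2 (A-753, Fenador, 4,535 kg, $873,849.15):
Code A-753 is under a tariff-rate quota (threshold 2,262 kg). In-quota: 2,262 kg at 10%; over-quota: 2,273 kg at 33.5%.
Pro-rata value split: in-quota = $873,849.15 × 2,262/4,535 = $435,864.78; over-quota = $873,849.15 − $435,864.78 = $437,984.37.
In-quota duty = $435,864.78 × 10% = $43,586.48. Over-quota duty = $437,984.37 × 33.5% = $146,724.76.
Line duty = $43,586.48 + $146,724.76 = $190,311.24.
Total = $5,189.47 + $190,311.24 = $195,500.71.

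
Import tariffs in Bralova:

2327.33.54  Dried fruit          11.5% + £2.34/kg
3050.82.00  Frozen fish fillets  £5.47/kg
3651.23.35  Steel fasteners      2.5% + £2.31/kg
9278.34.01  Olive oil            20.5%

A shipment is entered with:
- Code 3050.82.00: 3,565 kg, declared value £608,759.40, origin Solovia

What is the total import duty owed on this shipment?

£19,500.55

Line 1 (3050.82.00, Solovia, 3,565 kg, £608,759.40):
Base rate for 3050.82.00 is £5.47/kg.
Duty = 3,565 × £5.47 = £19,500.55.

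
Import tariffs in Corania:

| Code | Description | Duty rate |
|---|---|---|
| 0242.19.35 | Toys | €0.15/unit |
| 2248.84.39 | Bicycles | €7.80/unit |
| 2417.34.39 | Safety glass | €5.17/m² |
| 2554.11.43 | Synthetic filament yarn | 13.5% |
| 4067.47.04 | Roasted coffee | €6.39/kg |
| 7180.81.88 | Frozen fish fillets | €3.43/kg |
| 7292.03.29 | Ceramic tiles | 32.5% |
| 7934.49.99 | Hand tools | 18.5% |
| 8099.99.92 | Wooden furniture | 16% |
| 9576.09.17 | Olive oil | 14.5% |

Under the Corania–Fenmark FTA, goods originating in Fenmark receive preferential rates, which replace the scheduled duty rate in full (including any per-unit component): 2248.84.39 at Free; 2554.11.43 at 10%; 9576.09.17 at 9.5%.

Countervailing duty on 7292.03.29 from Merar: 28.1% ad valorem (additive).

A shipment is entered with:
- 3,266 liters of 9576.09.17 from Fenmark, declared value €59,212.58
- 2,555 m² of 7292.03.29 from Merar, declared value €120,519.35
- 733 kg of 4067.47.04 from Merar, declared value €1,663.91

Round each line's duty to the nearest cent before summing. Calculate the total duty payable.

Line 1 (9576.09.17, Fenmark, 3,266 liters, €59,212.58):
Base rate for 9576.09.17 is 14.5%.
Origin Fenmark qualifies under the Corania–Fenmark agreement and 9576.09.17 is covered: preferential rate 9.5% applies instead.
Duty = €59,212.58 × 9.5% = €5,625.20.
Line 2 (7292.03.29, Merar, 2,555 m², €120,519.35):
Base rate for 7292.03.29 is 32.5%.
Additional duty on 7292.03.29 from Merar: +28.1%. Applied ad valorem rate: 32.5% + 28.1% = 60.6%.
Duty = €120,519.35 × 60.6% = €73,034.73.
Line 3 (4067.47.04, Merar, 733 kg, €1,663.91):
Base rate for 4067.47.04 is €6.39/kg.
Duty = 733 × €6.39 = €4,683.87.
Total = €5,625.20 + €73,034.73 + €4,683.87 = €83,343.80.

€83,343.80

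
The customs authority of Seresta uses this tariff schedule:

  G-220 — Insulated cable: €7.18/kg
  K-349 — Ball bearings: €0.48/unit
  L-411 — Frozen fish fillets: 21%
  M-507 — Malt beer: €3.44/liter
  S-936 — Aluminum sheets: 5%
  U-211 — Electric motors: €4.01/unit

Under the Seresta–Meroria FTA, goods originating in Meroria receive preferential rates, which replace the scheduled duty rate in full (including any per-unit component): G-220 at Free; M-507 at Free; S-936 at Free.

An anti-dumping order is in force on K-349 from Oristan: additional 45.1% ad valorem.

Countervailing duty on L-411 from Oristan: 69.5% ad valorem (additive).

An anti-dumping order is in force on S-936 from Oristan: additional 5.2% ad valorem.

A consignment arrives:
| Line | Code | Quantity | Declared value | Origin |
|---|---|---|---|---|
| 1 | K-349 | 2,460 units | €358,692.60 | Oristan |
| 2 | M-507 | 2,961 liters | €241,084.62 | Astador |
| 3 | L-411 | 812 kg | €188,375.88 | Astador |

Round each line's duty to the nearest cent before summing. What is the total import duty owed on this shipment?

Line 1 (K-349, Oristan, 2,460 units, €358,692.60):
Base rate for K-349 is €0.48/unit.
Additional duty on K-349 from Oristan: +45.1% ad valorem. Applied ad valorem rate = 45.1%.
Duty = €358,692.60 × 45.1% + 2,460 × €0.48 = €162,951.16.
Line 2 (M-507, Astador, 2,961 liters, €241,084.62):
Base rate for M-507 is €3.44/liter.
M-507 has an FTA preferential rate, but origin Astador is not Meroria; base rate stands.
Duty = 2,961 × €3.44 = €10,185.84.
Line 3 (L-411, Astador, 812 kg, €188,375.88):
Base rate for L-411 is 21%.
The additional-duty order on L-411 targets Oristan, not Astador; it does not apply.
Duty = €188,375.88 × 21% = €39,558.93.
Total = €162,951.16 + €10,185.84 + €39,558.93 = €212,695.93.

€212,695.93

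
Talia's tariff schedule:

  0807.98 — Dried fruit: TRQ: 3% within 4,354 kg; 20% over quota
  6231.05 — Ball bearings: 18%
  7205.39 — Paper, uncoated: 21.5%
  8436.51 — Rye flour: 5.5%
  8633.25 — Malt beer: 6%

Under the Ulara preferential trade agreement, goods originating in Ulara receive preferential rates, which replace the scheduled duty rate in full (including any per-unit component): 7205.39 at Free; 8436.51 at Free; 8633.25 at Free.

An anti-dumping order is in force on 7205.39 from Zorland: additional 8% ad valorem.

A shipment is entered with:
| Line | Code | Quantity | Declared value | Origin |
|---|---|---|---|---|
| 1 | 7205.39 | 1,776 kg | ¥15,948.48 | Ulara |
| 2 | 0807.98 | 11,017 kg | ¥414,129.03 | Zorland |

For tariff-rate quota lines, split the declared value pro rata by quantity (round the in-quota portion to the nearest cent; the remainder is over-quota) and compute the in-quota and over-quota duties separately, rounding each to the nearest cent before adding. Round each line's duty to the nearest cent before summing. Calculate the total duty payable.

¥55,002.44

Line 1 (7205.39, Ulara, 1,776 kg, ¥15,948.48):
Base rate for 7205.39 is 21.5%.
Origin Ulara qualifies under the Talia–Ulara agreement and 7205.39 is covered: preferential rate Free applies instead.
The additional-duty order on 7205.39 targets Zorland, not Ulara; it does not apply.
Duty = ¥15,948.48 × 0% = ¥0.00.
Line 2 (0807.98, Zorland, 11,017 kg, ¥414,129.03):
Code 0807.98 is under a tariff-rate quota (threshold 4,354 kg). In-quota: 4,354 kg at 3%; over-quota: 6,663 kg at 20%.
Pro-rata value split: in-quota = ¥414,129.03 × 4,354/11,017 = ¥163,666.86; over-quota = ¥414,129.03 − ¥163,666.86 = ¥250,462.17.
In-quota duty = ¥163,666.86 × 3% = ¥4,910.01. Over-quota duty = ¥250,462.17 × 20% = ¥50,092.43.
Line duty = ¥4,910.01 + ¥50,092.43 = ¥55,002.44.
Total = ¥0.00 + ¥55,002.44 = ¥55,002.44.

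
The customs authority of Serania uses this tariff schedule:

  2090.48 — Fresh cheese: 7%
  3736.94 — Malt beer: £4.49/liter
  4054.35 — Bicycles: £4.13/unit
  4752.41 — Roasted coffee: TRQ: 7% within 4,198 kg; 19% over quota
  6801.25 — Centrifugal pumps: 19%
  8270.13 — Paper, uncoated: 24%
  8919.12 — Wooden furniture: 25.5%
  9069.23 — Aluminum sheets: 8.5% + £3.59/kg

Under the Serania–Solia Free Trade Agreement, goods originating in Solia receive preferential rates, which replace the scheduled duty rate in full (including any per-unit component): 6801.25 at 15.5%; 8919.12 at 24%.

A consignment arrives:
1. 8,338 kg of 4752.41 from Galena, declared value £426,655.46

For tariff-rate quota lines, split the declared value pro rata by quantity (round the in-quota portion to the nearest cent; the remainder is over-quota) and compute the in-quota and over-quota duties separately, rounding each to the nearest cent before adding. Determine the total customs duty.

Line 1 (4752.41, Galena, 8,338 kg, £426,655.46):
Code 4752.41 is under a tariff-rate quota (threshold 4,198 kg). In-quota: 4,198 kg at 7%; over-quota: 4,140 kg at 19%.
Pro-rata value split: in-quota = £426,655.46 × 4,198/8,338 = £214,811.66; over-quota = £426,655.46 − £214,811.66 = £211,843.80.
In-quota duty = £214,811.66 × 7% = £15,036.82. Over-quota duty = £211,843.80 × 19% = £40,250.32.
Line duty = £15,036.82 + £40,250.32 = £55,287.14.

£55,287.14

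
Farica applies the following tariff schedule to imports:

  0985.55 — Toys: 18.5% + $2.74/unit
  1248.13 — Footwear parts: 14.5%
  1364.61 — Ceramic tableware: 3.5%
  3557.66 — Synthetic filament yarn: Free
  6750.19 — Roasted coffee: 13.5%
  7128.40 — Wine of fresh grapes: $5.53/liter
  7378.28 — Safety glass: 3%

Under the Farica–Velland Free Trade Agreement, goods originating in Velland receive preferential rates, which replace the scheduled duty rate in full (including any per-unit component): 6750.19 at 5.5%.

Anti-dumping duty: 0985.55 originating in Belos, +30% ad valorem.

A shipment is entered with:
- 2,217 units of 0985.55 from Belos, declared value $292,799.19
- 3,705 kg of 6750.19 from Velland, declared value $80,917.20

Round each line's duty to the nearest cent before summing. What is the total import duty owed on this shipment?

$152,532.64

Line 1 (0985.55, Belos, 2,217 units, $292,799.19):
Base rate for 0985.55 is 18.5% + $2.74/unit.
Additional duty on 0985.55 from Belos: +30%. Applied ad valorem rate: 18.5% + 30% = 48.5%.
Duty = $292,799.19 × 48.5% + 2,217 × $2.74 = $148,082.19.
Line 2 (6750.19, Velland, 3,705 kg, $80,917.20):
Base rate for 6750.19 is 13.5%.
Origin Velland qualifies under the Farica–Velland agreement and 6750.19 is covered: preferential rate 5.5% applies instead.
Duty = $80,917.20 × 5.5% = $4,450.45.
Total = $148,082.19 + $4,450.45 = $152,532.64.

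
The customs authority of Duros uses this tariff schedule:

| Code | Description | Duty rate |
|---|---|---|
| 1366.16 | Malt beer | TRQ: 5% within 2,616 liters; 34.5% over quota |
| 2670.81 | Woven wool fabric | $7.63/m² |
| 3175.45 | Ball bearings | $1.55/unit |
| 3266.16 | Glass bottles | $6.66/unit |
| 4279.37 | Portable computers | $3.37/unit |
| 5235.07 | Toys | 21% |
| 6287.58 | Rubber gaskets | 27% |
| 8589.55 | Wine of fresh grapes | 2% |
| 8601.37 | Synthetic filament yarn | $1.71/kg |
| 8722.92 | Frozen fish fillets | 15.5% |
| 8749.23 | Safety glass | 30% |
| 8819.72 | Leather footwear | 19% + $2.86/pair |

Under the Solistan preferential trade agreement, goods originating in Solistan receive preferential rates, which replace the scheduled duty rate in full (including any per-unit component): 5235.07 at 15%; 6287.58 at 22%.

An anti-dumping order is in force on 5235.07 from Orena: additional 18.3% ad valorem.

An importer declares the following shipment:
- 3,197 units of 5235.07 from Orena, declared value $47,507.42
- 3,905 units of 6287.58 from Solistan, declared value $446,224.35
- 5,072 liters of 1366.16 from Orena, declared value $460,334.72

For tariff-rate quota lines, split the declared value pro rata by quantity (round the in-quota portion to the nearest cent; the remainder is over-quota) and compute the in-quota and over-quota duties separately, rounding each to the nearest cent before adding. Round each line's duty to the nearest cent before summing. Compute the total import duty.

Line 1 (5235.07, Orena, 3,197 units, $47,507.42):
Base rate for 5235.07 is 21%.
5235.07 has an FTA preferential rate, but origin Orena is not Solistan; base rate stands.
Additional duty on 5235.07 from Orena: +18.3%. Applied ad valorem rate: 21% + 18.3% = 39.3%.
Duty = $47,507.42 × 39.3% = $18,670.42.
Line 2 (6287.58, Solistan, 3,905 units, $446,224.35):
Base rate for 6287.58 is 27%.
Origin Solistan qualifies under the Duros–Solistan agreement and 6287.58 is covered: preferential rate 22% applies instead.
Duty = $446,224.35 × 22% = $98,169.36.
Line 3 (1366.16, Orena, 5,072 liters, $460,334.72):
Code 1366.16 is under a tariff-rate quota (threshold 2,616 liters). In-quota: 2,616 liters at 5%; over-quota: 2,456 liters at 34.5%.
Pro-rata value split: in-quota = $460,334.72 × 2,616/5,072 = $237,428.16; over-quota = $460,334.72 − $237,428.16 = $222,906.56.
In-quota duty = $237,428.16 × 5% = $11,871.41. Over-quota duty = $222,906.56 × 34.5% = $76,902.76.
Line duty = $11,871.41 + $76,902.76 = $88,774.17.
Total = $18,670.42 + $98,169.36 + $88,774.17 = $205,613.95.

$205,613.95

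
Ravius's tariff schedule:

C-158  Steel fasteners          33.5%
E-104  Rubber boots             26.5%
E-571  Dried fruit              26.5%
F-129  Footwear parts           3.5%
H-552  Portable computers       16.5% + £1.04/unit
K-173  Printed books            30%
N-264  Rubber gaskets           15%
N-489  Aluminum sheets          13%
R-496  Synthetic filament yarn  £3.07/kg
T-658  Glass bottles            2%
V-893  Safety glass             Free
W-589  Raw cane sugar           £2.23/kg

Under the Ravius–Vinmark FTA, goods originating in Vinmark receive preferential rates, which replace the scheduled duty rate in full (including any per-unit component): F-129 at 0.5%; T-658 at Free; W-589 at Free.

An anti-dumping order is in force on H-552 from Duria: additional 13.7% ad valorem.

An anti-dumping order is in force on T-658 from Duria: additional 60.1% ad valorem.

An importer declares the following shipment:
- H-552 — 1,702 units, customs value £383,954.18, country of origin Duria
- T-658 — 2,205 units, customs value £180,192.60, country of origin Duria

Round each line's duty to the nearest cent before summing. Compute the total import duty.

Line 1 (H-552, Duria, 1,702 units, £383,954.18):
Base rate for H-552 is 16.5% + £1.04/unit.
Additional duty on H-552 from Duria: +13.7%. Applied ad valorem rate: 16.5% + 13.7% = 30.2%.
Duty = £383,954.18 × 30.2% + 1,702 × £1.04 = £117,724.24.
Line 2 (T-658, Duria, 2,205 units, £180,192.60):
Base rate for T-658 is 2%.
T-658 has an FTA preferential rate, but origin Duria is not Vinmark; base rate stands.
Additional duty on T-658 from Duria: +60.1%. Applied ad valorem rate: 2% + 60.1% = 62.1%.
Duty = £180,192.60 × 62.1% = £111,899.60.
Total = £117,724.24 + £111,899.60 = £229,623.84.

£229,623.84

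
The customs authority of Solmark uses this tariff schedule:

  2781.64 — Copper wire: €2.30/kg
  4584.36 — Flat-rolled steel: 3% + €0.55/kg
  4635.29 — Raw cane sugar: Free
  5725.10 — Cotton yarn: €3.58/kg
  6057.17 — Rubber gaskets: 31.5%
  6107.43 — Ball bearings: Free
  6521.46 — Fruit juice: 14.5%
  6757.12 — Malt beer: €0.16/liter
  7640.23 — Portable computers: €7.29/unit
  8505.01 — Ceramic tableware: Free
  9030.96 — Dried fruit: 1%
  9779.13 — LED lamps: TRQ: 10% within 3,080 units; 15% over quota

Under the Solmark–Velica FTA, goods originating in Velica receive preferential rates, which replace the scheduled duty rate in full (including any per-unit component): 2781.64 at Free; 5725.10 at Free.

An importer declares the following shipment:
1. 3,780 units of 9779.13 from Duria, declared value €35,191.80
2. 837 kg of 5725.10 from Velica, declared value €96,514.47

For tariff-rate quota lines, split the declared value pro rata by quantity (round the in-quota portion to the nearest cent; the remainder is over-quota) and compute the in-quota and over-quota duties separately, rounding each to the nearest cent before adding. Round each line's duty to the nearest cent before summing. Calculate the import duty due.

Line 1 (9779.13, Duria, 3,780 units, €35,191.80):
Code 9779.13 is under a tariff-rate quota (threshold 3,080 units). In-quota: 3,080 units at 10%; over-quota: 700 units at 15%.
Pro-rata value split: in-quota = €35,191.80 × 3,080/3,780 = €28,674.80; over-quota = €35,191.80 − €28,674.80 = €6,517.00.
In-quota duty = €28,674.80 × 10% = €2,867.48. Over-quota duty = €6,517.00 × 15% = €977.55.
Line duty = €2,867.48 + €977.55 = €3,845.03.
Line 2 (5725.10, Velica, 837 kg, €96,514.47):
Base rate for 5725.10 is €3.58/kg.
Origin Velica qualifies under the Solmark–Velica agreement and 5725.10 is covered: preferential rate Free applies instead.
Duty = €96,514.47 × 0% = €0.00.
Total = €3,845.03 + €0.00 = €3,845.03.

€3,845.03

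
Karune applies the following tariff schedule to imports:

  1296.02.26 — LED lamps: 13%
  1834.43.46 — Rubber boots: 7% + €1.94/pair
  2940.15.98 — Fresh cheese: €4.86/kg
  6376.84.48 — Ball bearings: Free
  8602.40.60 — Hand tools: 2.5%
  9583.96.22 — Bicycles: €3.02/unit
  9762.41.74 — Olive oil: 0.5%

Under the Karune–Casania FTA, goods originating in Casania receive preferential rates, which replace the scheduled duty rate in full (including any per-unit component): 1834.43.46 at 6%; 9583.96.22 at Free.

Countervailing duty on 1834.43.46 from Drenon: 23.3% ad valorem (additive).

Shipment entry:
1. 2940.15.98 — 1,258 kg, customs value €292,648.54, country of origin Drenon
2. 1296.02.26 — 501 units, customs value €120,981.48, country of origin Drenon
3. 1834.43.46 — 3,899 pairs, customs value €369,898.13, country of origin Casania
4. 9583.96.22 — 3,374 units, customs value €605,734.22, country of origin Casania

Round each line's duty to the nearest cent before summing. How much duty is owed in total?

Line 1 (2940.15.98, Drenon, 1,258 kg, €292,648.54):
Base rate for 2940.15.98 is €4.86/kg.
Duty = 1,258 × €4.86 = €6,113.88.
Line 2 (1296.02.26, Drenon, 501 units, €120,981.48):
Base rate for 1296.02.26 is 13%.
Duty = €120,981.48 × 13% = €15,727.59.
Line 3 (1834.43.46, Casania, 3,899 pairs, €369,898.13):
Base rate for 1834.43.46 is 7% + €1.94/pair.
Origin Casania qualifies under the Karune–Casania agreement and 1834.43.46 is covered: preferential rate 6% applies instead.
The additional-duty order on 1834.43.46 targets Drenon, not Casania; it does not apply.
Duty = €369,898.13 × 6% = €22,193.89.
Line 4 (9583.96.22, Casania, 3,374 units, €605,734.22):
Base rate for 9583.96.22 is €3.02/unit.
Origin Casania qualifies under the Karune–Casania agreement and 9583.96.22 is covered: preferential rate Free applies instead.
Duty = €605,734.22 × 0% = €0.00.
Total = €6,113.88 + €15,727.59 + €22,193.89 + €0.00 = €44,035.36.

€44,035.36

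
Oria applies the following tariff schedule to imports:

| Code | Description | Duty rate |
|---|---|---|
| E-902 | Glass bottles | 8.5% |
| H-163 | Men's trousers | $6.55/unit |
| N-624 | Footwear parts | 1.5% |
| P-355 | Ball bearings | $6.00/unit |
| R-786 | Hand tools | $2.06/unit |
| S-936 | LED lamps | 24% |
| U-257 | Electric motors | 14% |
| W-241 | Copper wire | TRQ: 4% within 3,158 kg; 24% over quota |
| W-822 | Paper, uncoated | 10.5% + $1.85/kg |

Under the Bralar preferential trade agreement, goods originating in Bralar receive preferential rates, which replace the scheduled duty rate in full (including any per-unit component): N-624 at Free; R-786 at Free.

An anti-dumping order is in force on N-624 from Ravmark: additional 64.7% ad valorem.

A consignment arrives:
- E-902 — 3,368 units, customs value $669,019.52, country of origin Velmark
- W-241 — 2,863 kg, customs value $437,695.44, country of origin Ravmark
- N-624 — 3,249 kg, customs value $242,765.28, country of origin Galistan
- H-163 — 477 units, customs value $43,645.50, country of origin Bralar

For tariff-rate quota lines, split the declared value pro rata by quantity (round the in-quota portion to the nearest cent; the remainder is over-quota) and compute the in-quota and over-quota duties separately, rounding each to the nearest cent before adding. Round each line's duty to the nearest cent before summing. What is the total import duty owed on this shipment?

$81,140.31

Line 1 (E-902, Velmark, 3,368 units, $669,019.52):
Base rate for E-902 is 8.5%.
Duty = $669,019.52 × 8.5% = $56,866.66.
Line 2 (W-241, Ravmark, 2,863 kg, $437,695.44):
Code W-241 is under a tariff-rate quota (threshold 3,158 kg). Quantity 2,863 kg is within the quota, so the in-quota rate 4% applies to the full value.
Duty = $437,695.44 × 4% = $17,507.82.
Line 3 (N-624, Galistan, 3,249 kg, $242,765.28):
Base rate for N-624 is 1.5%.
N-624 has an FTA preferential rate, but origin Galistan is not Bralar; base rate stands.
The additional-duty order on N-624 targets Ravmark, not Galistan; it does not apply.
Duty = $242,765.28 × 1.5% = $3,641.48.
Line 4 (H-163, Bralar, 477 units, $43,645.50):
Base rate for H-163 is $6.55/unit.
Origin Bralar is the FTA partner but H-163 is not on the preference list; base rate stands.
Duty = 477 × $6.55 = $3,124.35.
Total = $56,866.66 + $17,507.82 + $3,641.48 + $3,124.35 = $81,140.31.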